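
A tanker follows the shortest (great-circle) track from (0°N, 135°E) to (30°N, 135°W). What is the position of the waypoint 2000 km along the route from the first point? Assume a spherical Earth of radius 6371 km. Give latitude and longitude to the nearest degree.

From cos δ = sin φ₁ sin φ₂ + cos φ₁ cos φ₂ cos Δλ, the central angle is δ ≈ 1.571 rad (90.0°). The total great-circle distance is δ·R ≈ 1.571 × 6371 ≈ 10008 km, so the target fraction is f = 2000/10008 ≈ 0.200.
Interpolate at f ≈ 0.200 with slerp weights a = sin((1−f)δ)/sin δ ≈ 0.951, b = sin(fδ)/sin δ ≈ 0.309.
p = a·p₁ + b·p₂ ≈ (-0.862, 0.483, 0.154); φ = arcsin(p_z) ≈ 8.88°, λ = atan2(p_y, p_x) ≈ 150.70°.

≈ (9°N, 151°E)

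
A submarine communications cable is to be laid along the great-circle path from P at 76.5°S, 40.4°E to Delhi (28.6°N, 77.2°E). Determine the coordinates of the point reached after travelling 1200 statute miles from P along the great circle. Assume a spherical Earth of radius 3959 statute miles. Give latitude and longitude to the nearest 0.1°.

The haversine formula gives a central angle δ ≈ 1.877 rad (107.5°) between the endpoints. The total great-circle distance is δ·R ≈ 1.877 × 3959 ≈ 7431 mi, so the target fraction is f = 1200/7431 ≈ 0.161.
Interpolate at f ≈ 0.161 with slerp weights a = sin((1−f)δ)/sin δ ≈ 1.049, b = sin(fδ)/sin δ ≈ 0.313.
p = a·p₁ + b·p₂ ≈ (0.247, 0.427, -0.870); φ = arcsin(p_z) ≈ -60.45°, λ = atan2(p_y, p_x) ≈ 59.90°.

≈ 60.4°S, 59.9°E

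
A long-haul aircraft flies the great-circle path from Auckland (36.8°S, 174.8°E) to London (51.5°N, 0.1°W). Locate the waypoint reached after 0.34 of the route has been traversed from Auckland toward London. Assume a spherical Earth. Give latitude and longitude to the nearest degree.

Write both endpoints as unit vectors p₁, p₂ with components (cos φ cos λ, cos φ sin λ, sin φ).
The central angle between the endpoints is δ = arccos(p₁·p₂) ≈ 2.877 rad (164.9°).
Interpolate at f = 0.34 with slerp weights a = sin((1−f)δ)/sin δ ≈ 3.625, b = sin(fδ)/sin δ ≈ 3.176.
p = a·p₁ + b·p₂ ≈ (-0.913, 0.260, 0.315); φ = arcsin(p_z) ≈ 18.34°, λ = atan2(p_y, p_x) ≈ 164.13°.

≈ (18°N, 164°E)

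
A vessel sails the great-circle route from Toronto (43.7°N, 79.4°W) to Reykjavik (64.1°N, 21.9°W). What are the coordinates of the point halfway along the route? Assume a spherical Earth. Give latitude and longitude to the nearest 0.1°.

The haversine formula gives a central angle δ ≈ 0.658 rad (37.7°) between the endpoints.
Interpolate at f = 1/2 with slerp weights a = sin((1−f)δ)/sin δ ≈ 0.528, b = sin(fδ)/sin δ ≈ 0.528.
p = a·p₁ + b·p₂ ≈ (0.284, -0.462, 0.840); φ = arcsin(p_z) ≈ 57.17°, λ = atan2(p_y, p_x) ≈ -58.36°.

≈ 57.2°N, 58.4°W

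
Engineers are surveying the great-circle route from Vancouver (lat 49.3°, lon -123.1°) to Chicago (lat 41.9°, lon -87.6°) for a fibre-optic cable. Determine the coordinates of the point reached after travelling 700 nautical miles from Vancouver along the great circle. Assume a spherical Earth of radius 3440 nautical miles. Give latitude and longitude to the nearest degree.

≈ lat 47°, lon -106°

Convert each endpoint to a unit vector on the sphere (x = cos φ cos λ, y = cos φ sin λ, z = sin φ).
The central angle between the endpoints is δ = arccos(p₁·p₂) ≈ 0.448 rad (25.7°). The total great-circle distance is δ·R ≈ 0.448 × 3440 ≈ 1540 nmi, so the target fraction is f = 700/1540 ≈ 0.455.
Interpolate at f ≈ 0.455 with slerp weights a = sin((1−f)δ)/sin δ ≈ 0.559, b = sin(fδ)/sin δ ≈ 0.467.
p = a·p₁ + b·p₂ ≈ (-0.184, -0.652, 0.735); φ = arcsin(p_z) ≈ 47.33°, λ = atan2(p_y, p_x) ≈ -105.78°.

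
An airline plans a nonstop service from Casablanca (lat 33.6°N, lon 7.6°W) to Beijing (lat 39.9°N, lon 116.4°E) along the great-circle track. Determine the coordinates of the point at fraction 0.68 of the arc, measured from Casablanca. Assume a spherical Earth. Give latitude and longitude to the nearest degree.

The haversine formula gives a central angle δ ≈ 1.573 rad (90.1°) between the endpoints.
Interpolate at f = 0.68 with slerp weights a = sin((1−f)δ)/sin δ ≈ 0.482, b = sin(fδ)/sin δ ≈ 0.877.
p = a·p₁ + b·p₂ ≈ (0.099, 0.550, 0.830); φ = arcsin(p_z) ≈ 56.05°, λ = atan2(p_y, p_x) ≈ 79.78°.

≈ lat 56°N, lon 80°E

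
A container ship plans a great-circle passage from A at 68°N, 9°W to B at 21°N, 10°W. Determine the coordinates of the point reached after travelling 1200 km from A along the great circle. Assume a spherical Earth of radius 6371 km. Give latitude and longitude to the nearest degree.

From cos δ = sin φ₁ sin φ₂ + cos φ₁ cos φ₂ cos Δλ, the central angle is δ ≈ 0.820 rad (47.0°). The total great-circle distance is δ·R ≈ 0.820 × 6371 ≈ 5227 km, so the target fraction is f = 1200/5227 ≈ 0.230.
Interpolate at f ≈ 0.230 with slerp weights a = sin((1−f)δ)/sin δ ≈ 0.808, b = sin(fδ)/sin δ ≈ 0.256.
p = a·p₁ + b·p₂ ≈ (0.534, -0.089, 0.841); φ = arcsin(p_z) ≈ 57.21°, λ = atan2(p_y, p_x) ≈ -9.44°.

≈ 57°N, 9°W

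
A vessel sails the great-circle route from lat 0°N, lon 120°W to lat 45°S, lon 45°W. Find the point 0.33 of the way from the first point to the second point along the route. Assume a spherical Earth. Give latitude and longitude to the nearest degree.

≈ lat 19°S, lon 101°W

Write both endpoints as unit vectors p₁, p₂ with components (cos φ cos λ, cos φ sin λ, sin φ).
The central angle between the endpoints is δ = arccos(p₁·p₂) ≈ 1.387 rad (79.5°).
Interpolate at f = 0.33 with slerp weights a = sin((1−f)δ)/sin δ ≈ 0.815, b = sin(fδ)/sin δ ≈ 0.449.
p = a·p₁ + b·p₂ ≈ (-0.183, -0.930, -0.318); φ = arcsin(p_z) ≈ -18.53°, λ = atan2(p_y, p_x) ≈ -101.11°.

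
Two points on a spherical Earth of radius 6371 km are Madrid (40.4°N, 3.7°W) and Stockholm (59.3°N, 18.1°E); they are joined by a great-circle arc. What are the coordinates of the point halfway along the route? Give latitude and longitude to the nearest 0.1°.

≈ 50.3°N, 5.0°E

Convert each endpoint to a unit vector on the sphere (x = cos φ cos λ, y = cos φ sin λ, z = sin φ).
The central angle between the endpoints is δ = arccos(p₁·p₂) ≈ 0.407 rad (23.3°).
Interpolate at f = 1/2 with slerp weights a = sin((1−f)δ)/sin δ ≈ 0.511, b = sin(fδ)/sin δ ≈ 0.511.
p = a·p₁ + b·p₂ ≈ (0.636, 0.056, 0.770); φ = arcsin(p_z) ≈ 50.34°, λ = atan2(p_y, p_x) ≈ 5.02°.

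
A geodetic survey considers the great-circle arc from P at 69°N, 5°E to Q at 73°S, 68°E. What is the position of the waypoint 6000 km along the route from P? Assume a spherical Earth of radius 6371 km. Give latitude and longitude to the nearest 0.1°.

Convert each endpoint to a unit vector on the sphere (x = cos φ cos λ, y = cos φ sin λ, z = sin φ).
The central angle between the endpoints is δ = arccos(p₁·p₂) ≈ 2.578 rad (147.7°). The total great-circle distance is δ·R ≈ 2.578 × 6371 ≈ 16423 km, so the target fraction is f = 6000/16423 ≈ 0.365.
Interpolate at f ≈ 0.365 with slerp weights a = sin((1−f)δ)/sin δ ≈ 1.867, b = sin(fδ)/sin δ ≈ 1.513.
p = a·p₁ + b·p₂ ≈ (0.832, 0.468, 0.296); φ = arcsin(p_z) ≈ 17.23°, λ = atan2(p_y, p_x) ≈ 29.37°.

≈ 17.2°N, 29.4°E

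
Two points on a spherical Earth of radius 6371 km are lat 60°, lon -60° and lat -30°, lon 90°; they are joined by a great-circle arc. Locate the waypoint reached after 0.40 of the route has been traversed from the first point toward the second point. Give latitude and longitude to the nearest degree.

≈ lat 49°, lon 50°

The haversine formula gives a central angle δ ≈ 2.512 rad (143.9°) between the endpoints.
Interpolate at f = 0.40 with slerp weights a = sin((1−f)δ)/sin δ ≈ 1.694, b = sin(fδ)/sin δ ≈ 1.432.
p = a·p₁ + b·p₂ ≈ (0.423, 0.507, 0.751); φ = arcsin(p_z) ≈ 48.65°, λ = atan2(p_y, p_x) ≈ 50.14°.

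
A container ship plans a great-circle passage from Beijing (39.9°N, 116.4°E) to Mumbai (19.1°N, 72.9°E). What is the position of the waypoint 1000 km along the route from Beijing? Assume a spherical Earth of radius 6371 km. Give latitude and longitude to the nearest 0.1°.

The haversine formula gives a central angle δ ≈ 0.744 rad (42.6°) between the endpoints. The total great-circle distance is δ·R ≈ 0.744 × 6371 ≈ 4740 km, so the target fraction is f = 1000/4740 ≈ 0.211.
Interpolate at f ≈ 0.211 with slerp weights a = sin((1−f)δ)/sin δ ≈ 0.818, b = sin(fδ)/sin δ ≈ 0.231.
p = a·p₁ + b·p₂ ≈ (-0.215, 0.770, 0.600); φ = arcsin(p_z) ≈ 36.88°, λ = atan2(p_y, p_x) ≈ 105.58°.

≈ 36.9°N, 105.6°E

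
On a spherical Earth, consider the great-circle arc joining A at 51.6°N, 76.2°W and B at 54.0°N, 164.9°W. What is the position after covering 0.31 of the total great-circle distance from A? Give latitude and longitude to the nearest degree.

≈ 60°N, 100°W

Convert each endpoint to a unit vector on the sphere (x = cos φ cos λ, y = cos φ sin λ, z = sin φ).
The central angle between the endpoints is δ = arccos(p₁·p₂) ≈ 0.873 rad (50.0°).
Interpolate at f = 0.31 with slerp weights a = sin((1−f)δ)/sin δ ≈ 0.739, b = sin(fδ)/sin δ ≈ 0.349.
p = a·p₁ + b·p₂ ≈ (-0.088, -0.499, 0.862); φ = arcsin(p_z) ≈ 59.52°, λ = atan2(p_y, p_x) ≈ -100.04°.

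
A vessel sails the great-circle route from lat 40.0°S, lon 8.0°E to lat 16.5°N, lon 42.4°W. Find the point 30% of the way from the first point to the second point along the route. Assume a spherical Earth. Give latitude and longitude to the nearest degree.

≈ lat 24°S, lon 11°W

The haversine formula gives a central angle δ ≈ 1.281 rad (73.4°) between the endpoints.
Interpolate at f = 0.30 with slerp weights a = sin((1−f)δ)/sin δ ≈ 0.815, b = sin(fδ)/sin δ ≈ 0.391.
p = a·p₁ + b·p₂ ≈ (0.895, -0.166, -0.413); φ = arcsin(p_z) ≈ -24.39°, λ = atan2(p_y, p_x) ≈ -10.50°.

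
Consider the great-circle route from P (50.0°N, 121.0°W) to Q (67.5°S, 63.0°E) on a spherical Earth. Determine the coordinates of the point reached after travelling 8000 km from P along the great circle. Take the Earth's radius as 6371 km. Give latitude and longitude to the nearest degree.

≈ (22°S, 126°W)

Write both endpoints as unit vectors p₁, p₂ with components (cos φ cos λ, cos φ sin λ, sin φ).
The central angle between the endpoints is δ = arccos(p₁·p₂) ≈ 2.834 rad (162.4°). The total great-circle distance is δ·R ≈ 2.834 × 6371 ≈ 18057 km, so the target fraction is f = 8000/18057 ≈ 0.443.
Interpolate at f ≈ 0.443 with slerp weights a = sin((1−f)δ)/sin δ ≈ 3.305, b = sin(fδ)/sin δ ≈ 3.142.
p = a·p₁ + b·p₂ ≈ (-0.548, -0.749, -0.371); φ = arcsin(p_z) ≈ -21.80°, λ = atan2(p_y, p_x) ≈ -126.18°.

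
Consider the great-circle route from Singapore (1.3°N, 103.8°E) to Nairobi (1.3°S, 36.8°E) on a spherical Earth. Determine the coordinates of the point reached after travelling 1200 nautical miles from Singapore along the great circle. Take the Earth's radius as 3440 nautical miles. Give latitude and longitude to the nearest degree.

≈ 1°N, 84°E

Convert each endpoint to a unit vector on the sphere (x = cos φ cos λ, y = cos φ sin λ, z = sin φ).
The central angle between the endpoints is δ = arccos(p₁·p₂) ≈ 1.170 rad (67.0°). The total great-circle distance is δ·R ≈ 1.170 × 3440 ≈ 4025 nmi, so the target fraction is f = 1200/4025 ≈ 0.298.
Interpolate at f ≈ 0.298 with slerp weights a = sin((1−f)δ)/sin δ ≈ 0.795, b = sin(fδ)/sin δ ≈ 0.371.
p = a·p₁ + b·p₂ ≈ (0.108, 0.994, 0.010); φ = arcsin(p_z) ≈ 0.55°, λ = atan2(p_y, p_x) ≈ 83.82°.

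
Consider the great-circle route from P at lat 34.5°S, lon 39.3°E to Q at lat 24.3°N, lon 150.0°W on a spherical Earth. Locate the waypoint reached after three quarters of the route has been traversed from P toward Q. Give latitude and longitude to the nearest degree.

≈ lat 11°S, lon 174°W

The haversine formula gives a central angle δ ≈ 2.914 rad (167.0°) between the endpoints.
Interpolate at f = 3/4 with slerp weights a = sin((1−f)δ)/sin δ ≈ 2.957, b = sin(fδ)/sin δ ≈ 3.627.
p = a·p₁ + b·p₂ ≈ (-0.977, -0.109, -0.182); φ = arcsin(p_z) ≈ -10.50°, λ = atan2(p_y, p_x) ≈ -173.61°.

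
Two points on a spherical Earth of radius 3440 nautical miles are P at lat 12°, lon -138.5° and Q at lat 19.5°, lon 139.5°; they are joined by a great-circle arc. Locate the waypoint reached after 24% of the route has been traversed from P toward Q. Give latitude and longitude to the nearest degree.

≈ lat 17°, lon -157°

Write both endpoints as unit vectors p₁, p₂ with components (cos φ cos λ, cos φ sin λ, sin φ).
The central angle between the endpoints is δ = arccos(p₁·p₂) ≈ 1.372 rad (78.6°).
Interpolate at f = 0.24 with slerp weights a = sin((1−f)δ)/sin δ ≈ 0.881, b = sin(fδ)/sin δ ≈ 0.330.
p = a·p₁ + b·p₂ ≈ (-0.882, -0.369, 0.293); φ = arcsin(p_z) ≈ 17.05°, λ = atan2(p_y, p_x) ≈ -157.29°.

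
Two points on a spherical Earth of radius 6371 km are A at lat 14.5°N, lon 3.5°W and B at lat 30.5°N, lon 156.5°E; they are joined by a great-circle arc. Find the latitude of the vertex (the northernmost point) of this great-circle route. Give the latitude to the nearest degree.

≈ 68°N

The great circle lies in the plane with unit normal n̂ = (p₁ × p₂)/|p₁ × p₂|.
Here n̂_z ≈ +0.378; the vertex latitude is φ_max = arccos|n̂_z| ≈ 67.8°.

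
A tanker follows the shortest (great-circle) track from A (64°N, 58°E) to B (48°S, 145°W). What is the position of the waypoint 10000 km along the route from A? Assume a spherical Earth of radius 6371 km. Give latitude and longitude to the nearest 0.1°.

≈ (16.8°N, 174.0°W)

From cos δ = sin φ₁ sin φ₂ + cos φ₁ cos φ₂ cos Δλ, the central angle is δ ≈ 2.787 rad (159.7°). The total great-circle distance is δ·R ≈ 2.787 × 6371 ≈ 17759 km, so the target fraction is f = 10000/17759 ≈ 0.563.
Interpolate at f ≈ 0.563 with slerp weights a = sin((1−f)δ)/sin δ ≈ 2.706, b = sin(fδ)/sin δ ≈ 2.884.
p = a·p₁ + b·p₂ ≈ (-0.952, -0.101, 0.289); φ = arcsin(p_z) ≈ 16.80°, λ = atan2(p_y, p_x) ≈ -173.96°.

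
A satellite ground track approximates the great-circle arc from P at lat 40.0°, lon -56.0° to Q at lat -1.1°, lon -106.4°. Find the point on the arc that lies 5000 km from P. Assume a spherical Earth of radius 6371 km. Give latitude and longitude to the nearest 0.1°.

The haversine formula gives a central angle δ ≈ 1.075 rad (61.6°) between the endpoints. The total great-circle distance is δ·R ≈ 1.075 × 6371 ≈ 6848 km, so the target fraction is f = 5000/6848 ≈ 0.730.
Interpolate at f ≈ 0.730 with slerp weights a = sin((1−f)δ)/sin δ ≈ 0.325, b = sin(fδ)/sin δ ≈ 0.803.
p = a·p₁ + b·p₂ ≈ (-0.088, -0.977, 0.194); φ = arcsin(p_z) ≈ 11.16°, λ = atan2(p_y, p_x) ≈ -95.12°.

≈ lat 11.2°, lon -95.1°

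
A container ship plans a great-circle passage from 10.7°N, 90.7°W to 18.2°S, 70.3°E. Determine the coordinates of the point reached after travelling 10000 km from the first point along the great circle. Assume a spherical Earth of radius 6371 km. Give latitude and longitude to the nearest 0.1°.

≈ 23.9°S, 5.6°W

Write both endpoints as unit vectors p₁, p₂ with components (cos φ cos λ, cos φ sin λ, sin φ).
The central angle between the endpoints is δ = arccos(p₁·p₂) ≈ 2.795 rad (160.2°). The total great-circle distance is δ·R ≈ 2.795 × 6371 ≈ 17808 km, so the target fraction is f = 10000/17808 ≈ 0.562.
Interpolate at f ≈ 0.562 with slerp weights a = sin((1−f)δ)/sin δ ≈ 2.771, b = sin(fδ)/sin δ ≈ 2.945.
p = a·p₁ + b·p₂ ≈ (0.910, -0.089, -0.405); φ = arcsin(p_z) ≈ -23.91°, λ = atan2(p_y, p_x) ≈ -5.58°.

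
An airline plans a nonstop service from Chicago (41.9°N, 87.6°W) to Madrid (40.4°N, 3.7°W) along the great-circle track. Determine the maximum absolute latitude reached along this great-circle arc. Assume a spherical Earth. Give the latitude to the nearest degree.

≈ 50°N

The great circle lies in the plane with unit normal n̂ = (p₁ × p₂)/|p₁ × p₂|.
Here n̂_z ≈ +0.648; the vertex latitude is φ_max = arccos|n̂_z| ≈ 49.6°.
Check via Clairaut: cos φ_max = |cos φ₁| · sin C = cos(41.9°)·sin(60.5°) ≈ 0.648, again giving ≈ 49.6°.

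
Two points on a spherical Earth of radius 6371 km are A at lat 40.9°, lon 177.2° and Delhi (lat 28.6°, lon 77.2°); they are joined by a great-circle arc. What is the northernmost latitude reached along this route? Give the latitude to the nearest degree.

The great circle lies in the plane with unit normal n̂ = (p₁ × p₂)/|p₁ × p₂|.
Here n̂_z ≈ -0.667; the vertex latitude is φ_max = arccos|n̂_z| ≈ 48.2°.

≈ 48°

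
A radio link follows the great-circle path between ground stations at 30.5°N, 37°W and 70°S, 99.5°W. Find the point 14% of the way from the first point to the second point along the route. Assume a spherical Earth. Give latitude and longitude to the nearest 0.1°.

≈ 15.8°N, 42.1°W

Convert each endpoint to a unit vector on the sphere (x = cos φ cos λ, y = cos φ sin λ, z = sin φ).
The central angle between the endpoints is δ = arccos(p₁·p₂) ≈ 1.919 rad (109.9°).
Interpolate at f = 0.14 with slerp weights a = sin((1−f)δ)/sin δ ≈ 1.060, b = sin(fδ)/sin δ ≈ 0.282.
p = a·p₁ + b·p₂ ≈ (0.714, -0.645, 0.273); φ = arcsin(p_z) ≈ 15.84°, λ = atan2(p_y, p_x) ≈ -42.11°.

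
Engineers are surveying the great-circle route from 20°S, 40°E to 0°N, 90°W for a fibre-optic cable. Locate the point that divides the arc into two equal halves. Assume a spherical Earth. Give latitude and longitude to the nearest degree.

Convert each endpoint to a unit vector on the sphere (x = cos φ cos λ, y = cos φ sin λ, z = sin φ).
The central angle between the endpoints is δ = arccos(p₁·p₂) ≈ 2.219 rad (127.2°).
Interpolate at f = 1/2 with slerp weights a = sin((1−f)δ)/sin δ ≈ 1.124, b = sin(fδ)/sin δ ≈ 1.124.
p = a·p₁ + b·p₂ ≈ (0.809, -0.445, -0.384); φ = arcsin(p_z) ≈ -22.60°, λ = atan2(p_y, p_x) ≈ -28.81°.

≈ 23°S, 29°W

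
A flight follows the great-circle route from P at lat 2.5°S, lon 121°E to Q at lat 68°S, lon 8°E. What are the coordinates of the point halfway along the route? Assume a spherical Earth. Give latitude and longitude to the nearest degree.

Convert each endpoint to a unit vector on the sphere (x = cos φ cos λ, y = cos φ sin λ, z = sin φ).
The central angle between the endpoints is δ = arccos(p₁·p₂) ≈ 1.677 rad (96.1°).
Interpolate at f = 1/2 with slerp weights a = sin((1−f)δ)/sin δ ≈ 0.748, b = sin(fδ)/sin δ ≈ 0.748.
p = a·p₁ + b·p₂ ≈ (-0.107, 0.679, -0.726); φ = arcsin(p_z) ≈ -46.55°, λ = atan2(p_y, p_x) ≈ 98.98°.

≈ lat 47°S, lon 99°E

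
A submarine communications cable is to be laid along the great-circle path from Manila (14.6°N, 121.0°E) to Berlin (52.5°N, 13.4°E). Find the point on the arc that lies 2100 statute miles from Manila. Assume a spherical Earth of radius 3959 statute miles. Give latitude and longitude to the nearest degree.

≈ 38°N, 99°E

Write both endpoints as unit vectors p₁, p₂ with components (cos φ cos λ, cos φ sin λ, sin φ).
The central angle between the endpoints is δ = arccos(p₁·p₂) ≈ 1.549 rad (88.7°). The total great-circle distance is δ·R ≈ 1.549 × 3959 ≈ 6132 mi, so the target fraction is f = 2100/6132 ≈ 0.342.
Interpolate at f ≈ 0.342 with slerp weights a = sin((1−f)δ)/sin δ ≈ 0.852, b = sin(fδ)/sin δ ≈ 0.506.
p = a·p₁ + b·p₂ ≈ (-0.125, 0.778, 0.616); φ = arcsin(p_z) ≈ 38.03°, λ = atan2(p_y, p_x) ≈ 99.11°.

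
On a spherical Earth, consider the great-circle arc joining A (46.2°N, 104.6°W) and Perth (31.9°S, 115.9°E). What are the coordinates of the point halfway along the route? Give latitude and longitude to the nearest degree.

From cos δ = sin φ₁ sin φ₂ + cos φ₁ cos φ₂ cos Δλ, the central angle is δ ≈ 2.547 rad (145.9°).
Interpolate at f = 1/2 with slerp weights a = sin((1−f)δ)/sin δ ≈ 1.706, b = sin(fδ)/sin δ ≈ 1.706.
p = a·p₁ + b·p₂ ≈ (-0.930, 0.160, 0.330); φ = arcsin(p_z) ≈ 19.26°, λ = atan2(p_y, p_x) ≈ 170.23°.

≈ (19°N, 170°E)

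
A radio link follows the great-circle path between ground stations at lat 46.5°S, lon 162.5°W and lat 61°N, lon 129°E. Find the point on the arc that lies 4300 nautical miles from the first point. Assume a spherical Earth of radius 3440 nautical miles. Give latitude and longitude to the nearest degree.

≈ lat 19°N, lon 166°E

Convert each endpoint to a unit vector on the sphere (x = cos φ cos λ, y = cos φ sin λ, z = sin φ).
The central angle between the endpoints is δ = arccos(p₁·p₂) ≈ 2.108 rad (120.8°). The total great-circle distance is δ·R ≈ 2.108 × 3440 ≈ 7253 nmi, so the target fraction is f = 4300/7253 ≈ 0.593.
Interpolate at f ≈ 0.593 with slerp weights a = sin((1−f)δ)/sin δ ≈ 0.881, b = sin(fδ)/sin δ ≈ 1.105.
p = a·p₁ + b·p₂ ≈ (-0.916, 0.234, 0.327); φ = arcsin(p_z) ≈ 19.10°, λ = atan2(p_y, p_x) ≈ 165.67°.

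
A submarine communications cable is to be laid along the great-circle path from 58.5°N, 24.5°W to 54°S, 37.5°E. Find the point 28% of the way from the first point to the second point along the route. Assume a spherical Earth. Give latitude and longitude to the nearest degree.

The haversine formula gives a central angle δ ≈ 2.148 rad (123.1°) between the endpoints.
Interpolate at f = 0.28 with slerp weights a = sin((1−f)δ)/sin δ ≈ 1.193, b = sin(fδ)/sin δ ≈ 0.675.
p = a·p₁ + b·p₂ ≈ (0.882, -0.017, 0.471); φ = arcsin(p_z) ≈ 28.09°, λ = atan2(p_y, p_x) ≈ -1.10°.

≈ 28°N, 1°W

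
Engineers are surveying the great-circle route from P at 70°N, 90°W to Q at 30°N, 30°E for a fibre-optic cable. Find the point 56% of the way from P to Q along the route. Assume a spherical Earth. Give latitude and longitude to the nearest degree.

The haversine formula gives a central angle δ ≈ 1.243 rad (71.2°) between the endpoints.
Interpolate at f = 0.56 with slerp weights a = sin((1−f)δ)/sin δ ≈ 0.549, b = sin(fδ)/sin δ ≈ 0.677.
p = a·p₁ + b·p₂ ≈ (0.508, 0.105, 0.855); φ = arcsin(p_z) ≈ 58.75°, λ = atan2(p_y, p_x) ≈ 11.72°.

≈ 59°N, 12°E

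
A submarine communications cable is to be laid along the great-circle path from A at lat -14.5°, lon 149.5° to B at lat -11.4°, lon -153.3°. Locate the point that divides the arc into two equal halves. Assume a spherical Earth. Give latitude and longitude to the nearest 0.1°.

Convert each endpoint to a unit vector on the sphere (x = cos φ cos λ, y = cos φ sin λ, z = sin φ).
The central angle between the endpoints is δ = arccos(p₁·p₂) ≈ 0.972 rad (55.7°).
Interpolate at f = 1/2 with slerp weights a = sin((1−f)δ)/sin δ ≈ 0.565, b = sin(fδ)/sin δ ≈ 0.565.
p = a·p₁ + b·p₂ ≈ (-0.967, 0.029, -0.253); φ = arcsin(p_z) ≈ -14.68°, λ = atan2(p_y, p_x) ≈ 178.29°.

≈ lat -14.7°, lon 178.3°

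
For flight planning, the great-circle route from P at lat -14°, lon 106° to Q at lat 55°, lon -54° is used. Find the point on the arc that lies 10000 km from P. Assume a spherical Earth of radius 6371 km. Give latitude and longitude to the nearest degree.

Convert each endpoint to a unit vector on the sphere (x = cos φ cos λ, y = cos φ sin λ, z = sin φ).
The central angle between the endpoints is δ = arccos(p₁·p₂) ≈ 2.376 rad (136.1°). The total great-circle distance is δ·R ≈ 2.376 × 6371 ≈ 15139 km, so the target fraction is f = 10000/15139 ≈ 0.661.
Interpolate at f ≈ 0.661 with slerp weights a = sin((1−f)δ)/sin δ ≈ 1.042, b = sin(fδ)/sin δ ≈ 1.443.
p = a·p₁ + b·p₂ ≈ (0.208, 0.302, 0.930); φ = arcsin(p_z) ≈ 68.48°, λ = atan2(p_y, p_x) ≈ 55.47°.

≈ lat 68°, lon 55°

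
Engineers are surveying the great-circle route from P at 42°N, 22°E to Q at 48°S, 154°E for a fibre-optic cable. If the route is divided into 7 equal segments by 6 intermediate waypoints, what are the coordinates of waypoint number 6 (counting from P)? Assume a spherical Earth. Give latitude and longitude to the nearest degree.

The haversine formula gives a central angle δ ≈ 2.550 rad (146.1°) between the endpoints.
Interpolate at f = 6/7 with slerp weights a = sin((1−f)δ)/sin δ ≈ 0.639, b = sin(fδ)/sin δ ≈ 1.465.
p = a·p₁ + b·p₂ ≈ (-0.441, 0.607, -0.661); φ = arcsin(p_z) ≈ -41.37°, λ = atan2(p_y, p_x) ≈ 125.96°.

≈ 41°S, 126°E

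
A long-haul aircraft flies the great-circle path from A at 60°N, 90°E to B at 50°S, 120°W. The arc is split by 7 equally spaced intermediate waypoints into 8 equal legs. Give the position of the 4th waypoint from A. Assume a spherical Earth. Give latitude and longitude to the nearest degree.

Write both endpoints as unit vectors p₁, p₂ with components (cos φ cos λ, cos φ sin λ, sin φ).
The central angle between the endpoints is δ = arccos(p₁·p₂) ≈ 2.799 rad (160.3°).
Interpolate at f = 4/8 with slerp weights a = sin((1−f)δ)/sin δ ≈ 2.930, b = sin(fδ)/sin δ ≈ 2.930.
p = a·p₁ + b·p₂ ≈ (-0.942, -0.166, 0.293); φ = arcsin(p_z) ≈ 17.03°, λ = atan2(p_y, p_x) ≈ -170.00°.

≈ 17°N, 170°W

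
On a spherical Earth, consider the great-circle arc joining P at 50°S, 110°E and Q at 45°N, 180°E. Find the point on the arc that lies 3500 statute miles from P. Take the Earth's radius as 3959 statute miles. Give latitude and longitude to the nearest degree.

≈ 8°S, 144°E

Convert each endpoint to a unit vector on the sphere (x = cos φ cos λ, y = cos φ sin λ, z = sin φ).
The central angle between the endpoints is δ = arccos(p₁·p₂) ≈ 1.967 rad (112.7°). The total great-circle distance is δ·R ≈ 1.967 × 3959 ≈ 7789 mi, so the target fraction is f = 3500/7789 ≈ 0.449.
Interpolate at f ≈ 0.449 with slerp weights a = sin((1−f)δ)/sin δ ≈ 0.958, b = sin(fδ)/sin δ ≈ 0.838.
p = a·p₁ + b·p₂ ≈ (-0.803, 0.579, -0.141); φ = arcsin(p_z) ≈ -8.10°, λ = atan2(p_y, p_x) ≈ 144.24°.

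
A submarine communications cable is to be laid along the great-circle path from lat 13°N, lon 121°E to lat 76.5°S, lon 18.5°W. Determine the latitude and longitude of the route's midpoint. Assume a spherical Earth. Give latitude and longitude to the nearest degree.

≈ lat 43°S, lon 110°E

The haversine formula gives a central angle δ ≈ 1.973 rad (113.1°) between the endpoints.
Interpolate at f = 1/2 with slerp weights a = sin((1−f)δ)/sin δ ≈ 0.907, b = sin(fδ)/sin δ ≈ 0.907.
p = a·p₁ + b·p₂ ≈ (-0.254, 0.690, -0.678); φ = arcsin(p_z) ≈ -42.66°, λ = atan2(p_y, p_x) ≈ 110.23°.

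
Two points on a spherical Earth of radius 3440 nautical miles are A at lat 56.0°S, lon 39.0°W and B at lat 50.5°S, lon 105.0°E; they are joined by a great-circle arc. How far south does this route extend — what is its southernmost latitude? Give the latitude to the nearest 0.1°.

≈ 77.1°S

The great circle lies in the plane with unit normal n̂ = (p₁ × p₂)/|p₁ × p₂|.
Here n̂_z ≈ +0.223; the vertex latitude is φ_max = arccos|n̂_z| ≈ 77.1°.
Check via Clairaut: cos φ_max = |cos φ₁| · sin C = cos(56.0°)·sin(156.5°) ≈ 0.223, again giving ≈ 77.1°.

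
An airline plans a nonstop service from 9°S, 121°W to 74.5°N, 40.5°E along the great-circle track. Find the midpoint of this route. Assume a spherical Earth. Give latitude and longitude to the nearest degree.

≈ 48°N, 114°W

Write both endpoints as unit vectors p₁, p₂ with components (cos φ cos λ, cos φ sin λ, sin φ).
The central angle between the endpoints is δ = arccos(p₁·p₂) ≈ 1.983 rad (113.6°).
Interpolate at f = 1/2 with slerp weights a = sin((1−f)δ)/sin δ ≈ 0.914, b = sin(fδ)/sin δ ≈ 0.914.
p = a·p₁ + b·p₂ ≈ (-0.279, -0.615, 0.738); φ = arcsin(p_z) ≈ 47.52°, λ = atan2(p_y, p_x) ≈ -114.41°.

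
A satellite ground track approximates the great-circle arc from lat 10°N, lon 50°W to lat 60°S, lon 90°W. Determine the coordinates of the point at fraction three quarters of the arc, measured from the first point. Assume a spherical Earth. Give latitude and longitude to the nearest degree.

≈ lat 44°S, lon 73°W

Write both endpoints as unit vectors p₁, p₂ with components (cos φ cos λ, cos φ sin λ, sin φ).
The central angle between the endpoints is δ = arccos(p₁·p₂) ≈ 1.342 rad (76.9°).
Interpolate at f = 3/4 with slerp weights a = sin((1−f)δ)/sin δ ≈ 0.338, b = sin(fδ)/sin δ ≈ 0.868.
p = a·p₁ + b·p₂ ≈ (0.214, -0.689, -0.693); φ = arcsin(p_z) ≈ -43.84°, λ = atan2(p_y, p_x) ≈ -72.74°.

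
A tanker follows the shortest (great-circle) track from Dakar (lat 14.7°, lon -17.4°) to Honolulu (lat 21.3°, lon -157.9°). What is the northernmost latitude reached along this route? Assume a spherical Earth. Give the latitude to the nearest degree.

The great circle lies in the plane with unit normal n̂ = (p₁ × p₂)/|p₁ × p₂|.
Here n̂_z ≈ -0.719; the vertex latitude is φ_max = arccos|n̂_z| ≈ 44.1°.
Check via Clairaut: cos φ_max = |cos φ₁| · sin C = cos(14.7°)·sin(48.0°) ≈ 0.719, again giving ≈ 44.1°.

≈ 44°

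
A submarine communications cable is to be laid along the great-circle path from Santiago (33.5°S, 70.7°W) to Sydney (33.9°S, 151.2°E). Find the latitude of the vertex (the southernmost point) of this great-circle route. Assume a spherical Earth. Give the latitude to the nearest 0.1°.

≈ 61.8°S

The great circle lies in the plane with unit normal n̂ = (p₁ × p₂)/|p₁ × p₂|.
Here n̂_z ≈ -0.472; the vertex latitude is φ_max = arccos|n̂_z| ≈ 61.8°.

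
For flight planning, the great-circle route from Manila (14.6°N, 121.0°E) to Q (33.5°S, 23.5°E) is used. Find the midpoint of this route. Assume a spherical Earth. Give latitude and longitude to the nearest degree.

The haversine formula gives a central angle δ ≈ 1.818 rad (104.1°) between the endpoints.
Interpolate at f = 1/2 with slerp weights a = sin((1−f)δ)/sin δ ≈ 0.813, b = sin(fδ)/sin δ ≈ 0.813.
p = a·p₁ + b·p₂ ≈ (0.217, 0.945, -0.244); φ = arcsin(p_z) ≈ -14.12°, λ = atan2(p_y, p_x) ≈ 77.09°.

≈ (14°S, 77°E)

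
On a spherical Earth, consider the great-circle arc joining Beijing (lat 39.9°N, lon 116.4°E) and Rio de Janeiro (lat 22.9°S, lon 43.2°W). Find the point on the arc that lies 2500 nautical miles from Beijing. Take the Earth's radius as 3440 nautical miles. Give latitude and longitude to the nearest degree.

Convert each endpoint to a unit vector on the sphere (x = cos φ cos λ, y = cos φ sin λ, z = sin φ).
The central angle between the endpoints is δ = arccos(p₁·p₂) ≈ 2.719 rad (155.8°). The total great-circle distance is δ·R ≈ 2.719 × 3440 ≈ 9353 nmi, so the target fraction is f = 2500/9353 ≈ 0.267.
Interpolate at f ≈ 0.267 with slerp weights a = sin((1−f)δ)/sin δ ≈ 2.224, b = sin(fδ)/sin δ ≈ 1.620.
p = a·p₁ + b·p₂ ≈ (0.329, 0.507, 0.797); φ = arcsin(p_z) ≈ 52.81°, λ = atan2(p_y, p_x) ≈ 57.04°.

≈ lat 53°N, lon 57°E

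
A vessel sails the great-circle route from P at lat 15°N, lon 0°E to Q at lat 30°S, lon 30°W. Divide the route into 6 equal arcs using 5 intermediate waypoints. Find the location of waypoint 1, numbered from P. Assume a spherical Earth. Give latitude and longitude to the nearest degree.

≈ lat 7°N, lon 5°W

From cos δ = sin φ₁ sin φ₂ + cos φ₁ cos φ₂ cos Δλ, the central angle is δ ≈ 0.933 rad (53.5°).
Interpolate at f = 1/6 with slerp weights a = sin((1−f)δ)/sin δ ≈ 0.873, b = sin(fδ)/sin δ ≈ 0.193.
p = a·p₁ + b·p₂ ≈ (0.988, -0.083, 0.130); φ = arcsin(p_z) ≈ 7.45°, λ = atan2(p_y, p_x) ≈ -4.83°.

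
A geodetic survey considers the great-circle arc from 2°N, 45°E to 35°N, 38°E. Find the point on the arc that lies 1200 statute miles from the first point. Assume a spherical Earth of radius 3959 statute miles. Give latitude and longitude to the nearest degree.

The haversine formula gives a central angle δ ≈ 0.587 rad (33.6°) between the endpoints. The total great-circle distance is δ·R ≈ 0.587 × 3959 ≈ 2324 mi, so the target fraction is f = 1200/2324 ≈ 0.516.
Interpolate at f ≈ 0.516 with slerp weights a = sin((1−f)δ)/sin δ ≈ 0.506, b = sin(fδ)/sin δ ≈ 0.539.
p = a·p₁ + b·p₂ ≈ (0.705, 0.629, 0.327); φ = arcsin(p_z) ≈ 19.07°, λ = atan2(p_y, p_x) ≈ 41.74°.

≈ 19°N, 42°E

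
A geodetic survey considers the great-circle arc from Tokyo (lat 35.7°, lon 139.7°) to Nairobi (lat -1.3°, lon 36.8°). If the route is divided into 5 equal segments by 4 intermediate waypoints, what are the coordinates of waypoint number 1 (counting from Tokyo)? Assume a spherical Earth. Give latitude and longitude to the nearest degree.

≈ lat 35°, lon 115°

Convert each endpoint to a unit vector on the sphere (x = cos φ cos λ, y = cos φ sin λ, z = sin φ).
The central angle between the endpoints is δ = arccos(p₁·p₂) ≈ 1.767 rad (101.2°).
Interpolate at f = 1/5 with slerp weights a = sin((1−f)δ)/sin δ ≈ 1.007, b = sin(fδ)/sin δ ≈ 0.353.
p = a·p₁ + b·p₂ ≈ (-0.341, 0.740, 0.580); φ = arcsin(p_z) ≈ 35.42°, λ = atan2(p_y, p_x) ≈ 114.75°.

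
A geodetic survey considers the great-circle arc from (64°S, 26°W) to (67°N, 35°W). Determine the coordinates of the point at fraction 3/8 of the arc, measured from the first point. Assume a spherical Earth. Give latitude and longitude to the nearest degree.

The haversine formula gives a central angle δ ≈ 2.289 rad (131.2°) between the endpoints.
Interpolate at f = 3/8 with slerp weights a = sin((1−f)δ)/sin δ ≈ 1.315, b = sin(fδ)/sin δ ≈ 1.005.
p = a·p₁ + b·p₂ ≈ (0.840, -0.478, -0.257); φ = arcsin(p_z) ≈ -14.88°, λ = atan2(p_y, p_x) ≈ -29.65°.

≈ (15°S, 30°W)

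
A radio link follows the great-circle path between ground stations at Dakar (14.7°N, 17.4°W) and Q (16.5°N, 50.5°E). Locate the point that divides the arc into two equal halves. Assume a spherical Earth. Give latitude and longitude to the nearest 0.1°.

Convert each endpoint to a unit vector on the sphere (x = cos φ cos λ, y = cos φ sin λ, z = sin φ).
The central angle between the endpoints is δ = arccos(p₁·p₂) ≈ 1.136 rad (65.1°).
Interpolate at f = 1/2 with slerp weights a = sin((1−f)δ)/sin δ ≈ 0.593, b = sin(fδ)/sin δ ≈ 0.593.
p = a·p₁ + b·p₂ ≈ (0.909, 0.267, 0.319); φ = arcsin(p_z) ≈ 18.60°, λ = atan2(p_y, p_x) ≈ 16.38°.

≈ (18.6°N, 16.4°E)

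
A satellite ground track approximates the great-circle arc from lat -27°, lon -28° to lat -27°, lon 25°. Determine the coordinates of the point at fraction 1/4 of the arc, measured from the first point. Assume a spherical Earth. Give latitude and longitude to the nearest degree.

Write both endpoints as unit vectors p₁, p₂ with components (cos φ cos λ, cos φ sin λ, sin φ).
The central angle between the endpoints is δ = arccos(p₁·p₂) ≈ 0.818 rad (46.9°).
Interpolate at f = 1/4 with slerp weights a = sin((1−f)δ)/sin δ ≈ 0.789, b = sin(fδ)/sin δ ≈ 0.278.
p = a·p₁ + b·p₂ ≈ (0.845, -0.225, -0.484); φ = arcsin(p_z) ≈ -28.98°, λ = atan2(p_y, p_x) ≈ -14.92°.

≈ lat -29°, lon -15°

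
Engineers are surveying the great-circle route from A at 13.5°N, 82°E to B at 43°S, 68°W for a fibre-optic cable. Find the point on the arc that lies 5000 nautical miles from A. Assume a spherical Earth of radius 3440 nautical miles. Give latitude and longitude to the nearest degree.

≈ 49°S, 20°E

Convert each endpoint to a unit vector on the sphere (x = cos φ cos λ, y = cos φ sin λ, z = sin φ).
The central angle between the endpoints is δ = arccos(p₁·p₂) ≈ 2.458 rad (140.8°). The total great-circle distance is δ·R ≈ 2.458 × 3440 ≈ 8454 nmi, so the target fraction is f = 5000/8454 ≈ 0.591.
Interpolate at f ≈ 0.591 with slerp weights a = sin((1−f)δ)/sin δ ≈ 1.335, b = sin(fδ)/sin δ ≈ 1.572.
p = a·p₁ + b·p₂ ≈ (0.611, 0.220, -0.760); φ = arcsin(p_z) ≈ -49.48°, λ = atan2(p_y, p_x) ≈ 19.79°.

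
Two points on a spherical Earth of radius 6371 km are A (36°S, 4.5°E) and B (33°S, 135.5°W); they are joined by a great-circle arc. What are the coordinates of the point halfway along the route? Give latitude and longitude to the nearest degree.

The haversine formula gives a central angle δ ≈ 1.772 rad (101.5°) between the endpoints.
Interpolate at f = 1/2 with slerp weights a = sin((1−f)δ)/sin δ ≈ 0.790, b = sin(fδ)/sin δ ≈ 0.790.
p = a·p₁ + b·p₂ ≈ (0.165, -0.414, -0.895); φ = arcsin(p_z) ≈ -63.52°, λ = atan2(p_y, p_x) ≈ -68.33°.

≈ (64°S, 68°W)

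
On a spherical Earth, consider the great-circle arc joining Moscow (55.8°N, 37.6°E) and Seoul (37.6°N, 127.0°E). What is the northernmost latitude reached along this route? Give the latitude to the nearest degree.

≈ 59°N

The great circle lies in the plane with unit normal n̂ = (p₁ × p₂)/|p₁ × p₂|.
Here n̂_z ≈ +0.517; the vertex latitude is φ_max = arccos|n̂_z| ≈ 58.8°.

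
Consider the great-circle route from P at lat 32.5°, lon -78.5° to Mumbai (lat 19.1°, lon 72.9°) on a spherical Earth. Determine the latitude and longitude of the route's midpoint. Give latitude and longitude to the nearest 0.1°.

Write both endpoints as unit vectors p₁, p₂ with components (cos φ cos λ, cos φ sin λ, sin φ).
The central angle between the endpoints is δ = arccos(p₁·p₂) ≈ 2.122 rad (121.6°).
Interpolate at f = 1/2 with slerp weights a = sin((1−f)δ)/sin δ ≈ 1.025, b = sin(fδ)/sin δ ≈ 1.025.
p = a·p₁ + b·p₂ ≈ (0.457, 0.079, 0.886); φ = arcsin(p_z) ≈ 62.37°, λ = atan2(p_y, p_x) ≈ 9.76°.

≈ lat 62.4°, lon 9.8°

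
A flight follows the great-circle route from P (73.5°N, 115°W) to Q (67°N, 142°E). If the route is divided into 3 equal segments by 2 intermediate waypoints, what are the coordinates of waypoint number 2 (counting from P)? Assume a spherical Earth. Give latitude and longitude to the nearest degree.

≈ (75°N, 163°E)

The haversine formula gives a central angle δ ≈ 0.540 rad (30.9°) between the endpoints.
Interpolate at f = 2/3 with slerp weights a = sin((1−f)δ)/sin δ ≈ 0.348, b = sin(fδ)/sin δ ≈ 0.685.
p = a·p₁ + b·p₂ ≈ (-0.253, 0.075, 0.965); φ = arcsin(p_z) ≈ 74.71°, λ = atan2(p_y, p_x) ≈ 163.43°.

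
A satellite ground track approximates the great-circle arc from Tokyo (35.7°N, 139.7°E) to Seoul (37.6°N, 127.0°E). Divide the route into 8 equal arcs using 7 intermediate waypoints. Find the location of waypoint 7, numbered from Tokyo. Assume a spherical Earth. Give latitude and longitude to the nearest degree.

≈ (37°N, 129°E)

The haversine formula gives a central angle δ ≈ 0.181 rad (10.4°) between the endpoints.
Interpolate at f = 7/8 with slerp weights a = sin((1−f)δ)/sin δ ≈ 0.126, b = sin(fδ)/sin δ ≈ 0.876.
p = a·p₁ + b·p₂ ≈ (-0.496, 0.620, 0.608); φ = arcsin(p_z) ≈ 37.44°, λ = atan2(p_y, p_x) ≈ 128.62°.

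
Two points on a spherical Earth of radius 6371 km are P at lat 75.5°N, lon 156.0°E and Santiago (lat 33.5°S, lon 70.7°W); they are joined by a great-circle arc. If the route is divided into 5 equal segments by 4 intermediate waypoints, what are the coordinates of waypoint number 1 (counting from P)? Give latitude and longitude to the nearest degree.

≈ lat 68°N, lon 111°W

Convert each endpoint to a unit vector on the sphere (x = cos φ cos λ, y = cos φ sin λ, z = sin φ).
The central angle between the endpoints is δ = arccos(p₁·p₂) ≈ 2.315 rad (132.7°).
Interpolate at f = 1/5 with slerp weights a = sin((1−f)δ)/sin δ ≈ 1.306, b = sin(fδ)/sin δ ≈ 0.607.
p = a·p₁ + b·p₂ ≈ (-0.131, -0.345, 0.929); φ = arcsin(p_z) ≈ 68.34°, λ = atan2(p_y, p_x) ≈ -110.85°.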